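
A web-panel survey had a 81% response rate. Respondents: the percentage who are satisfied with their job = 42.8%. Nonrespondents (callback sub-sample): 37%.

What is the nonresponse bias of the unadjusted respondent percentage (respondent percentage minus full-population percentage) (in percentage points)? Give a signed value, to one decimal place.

Nonresponse fraction = 1 − 0.81 = 0.19.
Bias = (nonresponse fraction) × (respondent percentage − nonrespondent percentage)
     = 0.19 × (42.8 − 37) = 0.19 × 5.8 = 1.102.

+1.1 percentage points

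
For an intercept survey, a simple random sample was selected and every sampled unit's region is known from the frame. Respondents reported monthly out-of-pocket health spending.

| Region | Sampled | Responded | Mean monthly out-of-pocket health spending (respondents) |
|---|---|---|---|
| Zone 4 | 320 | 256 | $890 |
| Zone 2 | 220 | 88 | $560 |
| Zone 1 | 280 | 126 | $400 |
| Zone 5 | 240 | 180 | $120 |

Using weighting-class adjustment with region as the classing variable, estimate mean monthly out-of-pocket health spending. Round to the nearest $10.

$520

Response rates by class: Zone 4 256/320 = 80%, Zone 2 88/220 = 40%, Zone 1 126/280 = 45%, Zone 5 180/240 = 75%.
With weight = n_sampled/n_responded per class, the weighted class total is n_sampled:
  Zone 4: 320 × 890 = 284,800
  Zone 2: 220 × 560 = 123,200
  Zone 1: 280 × 400 = 112,000
  Zone 5: 240 × 120 = 28,800
Adjusted estimate = 548,800 / 1,060 = 517.736 → $520.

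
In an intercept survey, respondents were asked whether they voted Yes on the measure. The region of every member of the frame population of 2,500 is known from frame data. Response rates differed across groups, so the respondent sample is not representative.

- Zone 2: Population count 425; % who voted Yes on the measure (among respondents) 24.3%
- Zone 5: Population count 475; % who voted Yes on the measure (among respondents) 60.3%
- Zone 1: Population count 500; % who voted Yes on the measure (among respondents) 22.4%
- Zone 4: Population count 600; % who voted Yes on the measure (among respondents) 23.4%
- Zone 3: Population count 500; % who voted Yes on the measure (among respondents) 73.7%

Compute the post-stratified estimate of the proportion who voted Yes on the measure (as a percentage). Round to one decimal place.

40.4%

Reweight to the known region distribution:
  Zone 2: (425/2,500) × 24.3 = 4.131
  Zone 5: (475/2,500) × 60.3 = 11.457
  Zone 1: (500/2,500) × 22.4 = 4.48
  Zone 4: (600/2,500) × 23.4 = 5.616
  Zone 3: (500/2,500) × 73.7 = 14.74
Post-stratified estimate = 40.424 → 40.4%.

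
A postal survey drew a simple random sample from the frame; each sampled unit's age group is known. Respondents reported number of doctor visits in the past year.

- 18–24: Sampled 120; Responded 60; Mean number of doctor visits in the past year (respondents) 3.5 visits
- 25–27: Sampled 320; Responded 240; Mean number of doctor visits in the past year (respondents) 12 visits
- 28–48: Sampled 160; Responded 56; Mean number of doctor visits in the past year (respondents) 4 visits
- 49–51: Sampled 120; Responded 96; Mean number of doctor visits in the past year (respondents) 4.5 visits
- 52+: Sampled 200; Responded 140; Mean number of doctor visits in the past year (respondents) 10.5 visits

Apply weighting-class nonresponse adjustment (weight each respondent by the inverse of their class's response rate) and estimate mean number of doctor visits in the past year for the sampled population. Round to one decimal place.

Class response rates: 18–24 60/120 = 50%, 25–27 240/320 = 75%, 28–48 56/160 = 35%, 49–51 96/120 = 80%, 52+ 140/200 = 70%.
Each respondent's weight = sampled/responded in their class; summing within a class gives n_sampled, so:
  18–24: 120 × 3.5 = 420
  25–27: 320 × 12 = 3840
  28–48: 160 × 4 = 640
  49–51: 120 × 4.5 = 540
  52+: 200 × 10.5 = 2100
Adjusted estimate = 7540 / 920 = 8.19565 → 8.2.

8.2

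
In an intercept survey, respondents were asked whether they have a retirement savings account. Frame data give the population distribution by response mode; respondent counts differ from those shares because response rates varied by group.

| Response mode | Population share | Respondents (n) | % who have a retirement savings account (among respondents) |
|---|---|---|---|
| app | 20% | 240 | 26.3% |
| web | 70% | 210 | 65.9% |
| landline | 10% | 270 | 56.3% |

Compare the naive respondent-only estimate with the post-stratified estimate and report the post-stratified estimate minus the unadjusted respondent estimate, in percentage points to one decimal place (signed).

Naive respondent-only estimate (weights = respondent counts):
  (240/720)×26.3 + (210/720)×65.9 + (270/720)×56.3 = 49.1%
Post-stratifying to population shares instead:
  0.2×26.3 + 0.7×65.9 + 0.1×56.3 = 57.02%
Difference = 57.02 − 49.1 = 7.92 pp.

+7.9 percentage points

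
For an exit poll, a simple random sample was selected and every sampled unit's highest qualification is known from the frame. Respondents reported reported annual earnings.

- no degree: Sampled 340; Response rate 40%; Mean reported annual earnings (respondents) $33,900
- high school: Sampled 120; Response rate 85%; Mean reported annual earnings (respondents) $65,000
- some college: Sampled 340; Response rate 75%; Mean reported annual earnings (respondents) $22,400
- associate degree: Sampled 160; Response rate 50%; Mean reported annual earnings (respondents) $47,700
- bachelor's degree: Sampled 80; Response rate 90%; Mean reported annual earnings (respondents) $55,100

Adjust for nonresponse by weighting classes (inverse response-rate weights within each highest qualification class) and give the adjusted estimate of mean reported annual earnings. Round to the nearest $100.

Inverse-response-rate weighting restores each class to its sampled count, so class totals weight by n_sampled:
  no degree: 340 × 33,900 = 11,526,000
  high school: 120 × 65,000 = 7,800,000
  some college: 340 × 22,400 = 7,616,000
  associate degree: 160 × 47,700 = 7,632,000
  bachelor's degree: 80 × 55,100 = 4,408,000
Adjusted estimate = 38,982,000 / 1,040 = 37482.7 → $37,500.

$37,500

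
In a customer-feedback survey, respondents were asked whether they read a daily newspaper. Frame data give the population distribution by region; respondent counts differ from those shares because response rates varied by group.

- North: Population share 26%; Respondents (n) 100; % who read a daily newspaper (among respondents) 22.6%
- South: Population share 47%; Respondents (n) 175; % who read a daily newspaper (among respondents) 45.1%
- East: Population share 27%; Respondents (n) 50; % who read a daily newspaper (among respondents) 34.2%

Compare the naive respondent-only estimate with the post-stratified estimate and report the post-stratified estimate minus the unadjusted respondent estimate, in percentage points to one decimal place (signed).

Unadjusted (pooled respondent) estimate weights by respondent counts:
  (100/325)×22.6 + (175/325)×45.1 + (50/325)×34.2 = 36.5%
Post-stratifying to population shares instead:
  0.26×22.6 + 0.47×45.1 + 0.27×34.2 = 36.307%
Difference = 36.307 − 36.5 = -0.193 pp.

-0.2 percentage points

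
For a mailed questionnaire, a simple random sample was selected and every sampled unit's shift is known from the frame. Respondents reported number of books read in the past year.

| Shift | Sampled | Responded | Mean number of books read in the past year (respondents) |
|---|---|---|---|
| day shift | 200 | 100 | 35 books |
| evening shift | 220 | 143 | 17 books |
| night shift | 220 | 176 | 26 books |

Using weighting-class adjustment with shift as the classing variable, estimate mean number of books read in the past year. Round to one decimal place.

Class response rates: day shift 100/200 = 50%, evening shift 143/220 = 65%, night shift 176/220 = 80%.
With weight = n_sampled/n_responded per class, the weighted class total is n_sampled:
  day shift: 200 × 35 = 7000
  evening shift: 220 × 17 = 3740
  night shift: 220 × 26 = 5720
Adjusted estimate = 16,460 / 640 = 25.7188 → 25.7.

25.7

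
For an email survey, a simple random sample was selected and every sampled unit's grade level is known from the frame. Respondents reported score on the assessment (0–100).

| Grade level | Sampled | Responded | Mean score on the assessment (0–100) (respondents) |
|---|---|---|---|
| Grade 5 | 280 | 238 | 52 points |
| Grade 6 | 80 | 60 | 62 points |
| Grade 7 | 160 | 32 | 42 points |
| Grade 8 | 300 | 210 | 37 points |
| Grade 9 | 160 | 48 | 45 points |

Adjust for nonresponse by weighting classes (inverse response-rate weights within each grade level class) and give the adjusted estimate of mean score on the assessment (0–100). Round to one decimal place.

45.4

Response rates by class: Grade 5 238/280 = 85%, Grade 6 60/80 = 75%, Grade 7 32/160 = 20%, Grade 8 210/300 = 70%, Grade 9 48/160 = 30%.
Inverse-response-rate weighting restores each class to its sampled count, so class totals weight by n_sampled:
  Grade 5: 280 × 52 = 14,560
  Grade 6: 80 × 62 = 4960
  Grade 7: 160 × 42 = 6720
  Grade 8: 300 × 37 = 11,100
  Grade 9: 160 × 45 = 7200
Adjusted estimate = 44,540 / 980 = 45.449 → 45.4.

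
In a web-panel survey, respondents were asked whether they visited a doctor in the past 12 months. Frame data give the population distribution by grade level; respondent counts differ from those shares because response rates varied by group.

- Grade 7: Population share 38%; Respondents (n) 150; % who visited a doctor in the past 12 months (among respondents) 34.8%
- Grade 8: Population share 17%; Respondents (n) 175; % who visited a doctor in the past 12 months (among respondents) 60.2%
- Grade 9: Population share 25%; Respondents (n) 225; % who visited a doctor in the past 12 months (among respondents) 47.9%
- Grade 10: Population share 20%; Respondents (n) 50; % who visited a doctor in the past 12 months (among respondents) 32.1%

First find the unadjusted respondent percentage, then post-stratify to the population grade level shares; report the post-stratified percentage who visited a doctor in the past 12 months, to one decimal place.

Naive respondent-only estimate (weights = respondent counts):
  (150/600)×34.8 + (175/600)×60.2 + (225/600)×47.9 + (50/600)×32.1 = 46.8958%
Post-stratifying to population shares instead:
  0.38×34.8 + 0.17×60.2 + 0.25×47.9 + 0.2×32.1 = 41.853%

41.9%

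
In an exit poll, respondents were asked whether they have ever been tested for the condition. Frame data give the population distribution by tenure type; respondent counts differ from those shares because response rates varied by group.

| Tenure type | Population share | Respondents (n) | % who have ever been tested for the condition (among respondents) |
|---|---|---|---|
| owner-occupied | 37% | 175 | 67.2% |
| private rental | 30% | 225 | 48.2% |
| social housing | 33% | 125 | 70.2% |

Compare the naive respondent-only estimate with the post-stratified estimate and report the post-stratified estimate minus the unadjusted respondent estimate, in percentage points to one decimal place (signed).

+2.7 percentage points

Naive respondent-only estimate (weights = respondent counts):
  (175/525)×67.2 + (225/525)×48.2 + (125/525)×70.2 = 59.7714%
Post-stratifying to population shares instead:
  0.37×67.2 + 0.3×48.2 + 0.33×70.2 = 62.49%
Difference = 62.49 − 59.7714 = 2.7186 pp.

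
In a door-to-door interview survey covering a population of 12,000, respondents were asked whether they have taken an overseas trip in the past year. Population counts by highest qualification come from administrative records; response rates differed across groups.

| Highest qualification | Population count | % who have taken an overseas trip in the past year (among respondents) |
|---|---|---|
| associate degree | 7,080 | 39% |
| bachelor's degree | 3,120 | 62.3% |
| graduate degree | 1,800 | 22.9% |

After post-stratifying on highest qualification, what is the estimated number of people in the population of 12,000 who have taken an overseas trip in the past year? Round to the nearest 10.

5,120

Apply each group's respondent rate to its population count:
  associate degree: 7,080 × 39% = 2761.2
  bachelor's degree: 3,120 × 62.3% = 1943.76
  graduate degree: 1,800 × 22.9% = 412.2
Estimated total = 5117.16 → 5,120.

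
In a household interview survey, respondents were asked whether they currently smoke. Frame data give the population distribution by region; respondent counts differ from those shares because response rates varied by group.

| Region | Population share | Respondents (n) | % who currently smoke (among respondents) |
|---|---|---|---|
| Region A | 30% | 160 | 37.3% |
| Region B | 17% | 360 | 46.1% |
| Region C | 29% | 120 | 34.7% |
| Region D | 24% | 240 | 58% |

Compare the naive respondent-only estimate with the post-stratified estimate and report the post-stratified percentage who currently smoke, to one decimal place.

43.0%

Without adjustment, the pooled respondent share is:
  (160/880)×37.3 + (360/880)×46.1 + (120/880)×34.7 + (240/880)×58 = 46.1909%
Reweighting by population region shares:
  0.3×37.3 + 0.17×46.1 + 0.29×34.7 + 0.24×58 = 43.01%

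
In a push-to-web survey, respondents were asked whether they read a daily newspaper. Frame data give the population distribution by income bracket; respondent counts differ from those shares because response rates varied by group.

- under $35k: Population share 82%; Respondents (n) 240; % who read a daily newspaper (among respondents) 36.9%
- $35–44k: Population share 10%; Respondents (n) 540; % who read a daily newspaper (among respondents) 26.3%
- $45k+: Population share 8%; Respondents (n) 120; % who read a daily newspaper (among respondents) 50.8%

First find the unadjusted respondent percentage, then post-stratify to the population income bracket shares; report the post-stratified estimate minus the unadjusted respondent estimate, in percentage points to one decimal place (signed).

+4.6 percentage points

Without adjustment, the pooled respondent share is:
  (240/900)×36.9 + (540/900)×26.3 + (120/900)×50.8 = 32.3933%
Post-stratifying to population shares instead:
  0.82×36.9 + 0.1×26.3 + 0.08×50.8 = 36.952%
Difference = 36.952 − 32.3933 = 4.5587 pp.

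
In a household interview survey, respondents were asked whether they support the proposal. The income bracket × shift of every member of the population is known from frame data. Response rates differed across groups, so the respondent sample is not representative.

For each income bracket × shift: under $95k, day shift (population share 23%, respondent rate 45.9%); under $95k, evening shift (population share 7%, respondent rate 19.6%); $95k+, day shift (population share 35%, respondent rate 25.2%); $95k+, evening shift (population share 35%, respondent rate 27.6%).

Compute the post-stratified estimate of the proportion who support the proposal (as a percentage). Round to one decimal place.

Reweight to the known income bracket × shift distribution:
  under $95k, day shift: 0.23 × 45.9 = 10.557
  under $95k, evening shift: 0.07 × 19.6 = 1.372
  $95k+, day shift: 0.35 × 25.2 = 8.82
  $95k+, evening shift: 0.35 × 27.6 = 9.66
Post-stratified estimate = 30.409 → 30.4%.

30.4%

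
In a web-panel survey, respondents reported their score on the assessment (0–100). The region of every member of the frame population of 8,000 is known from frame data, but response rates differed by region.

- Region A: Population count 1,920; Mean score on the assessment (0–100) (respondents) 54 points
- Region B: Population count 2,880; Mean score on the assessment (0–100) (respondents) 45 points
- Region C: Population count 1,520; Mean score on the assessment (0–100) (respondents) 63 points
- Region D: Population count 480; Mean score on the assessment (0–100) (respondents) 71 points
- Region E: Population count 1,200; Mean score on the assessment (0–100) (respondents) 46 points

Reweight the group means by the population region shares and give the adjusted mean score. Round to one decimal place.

52.3

Reweight to the known region distribution:
  Region A: (1,920/8,000) × 54 = 12.96
  Region B: (2,880/8,000) × 45 = 16.2
  Region C: (1,520/8,000) × 63 = 11.97
  Region D: (480/8,000) × 71 = 4.26
  Region E: (1,200/8,000) × 46 = 6.9
Post-stratified estimate = 52.29 → 52.3.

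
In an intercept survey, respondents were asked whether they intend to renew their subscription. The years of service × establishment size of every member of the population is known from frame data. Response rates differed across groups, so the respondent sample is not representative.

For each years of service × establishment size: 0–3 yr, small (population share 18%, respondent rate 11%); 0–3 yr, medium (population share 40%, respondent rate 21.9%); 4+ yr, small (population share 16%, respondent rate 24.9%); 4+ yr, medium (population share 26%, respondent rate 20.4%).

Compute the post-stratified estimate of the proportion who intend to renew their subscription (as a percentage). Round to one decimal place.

Weight each group's respondent value by its population share:
  0–3 yr, small: 0.18 × 11 = 1.98
  0–3 yr, medium: 0.4 × 21.9 = 8.76
  4+ yr, small: 0.16 × 24.9 = 3.984
  4+ yr, medium: 0.26 × 20.4 = 5.304
Post-stratified estimate = 20.028 → 20.0%.

20.0%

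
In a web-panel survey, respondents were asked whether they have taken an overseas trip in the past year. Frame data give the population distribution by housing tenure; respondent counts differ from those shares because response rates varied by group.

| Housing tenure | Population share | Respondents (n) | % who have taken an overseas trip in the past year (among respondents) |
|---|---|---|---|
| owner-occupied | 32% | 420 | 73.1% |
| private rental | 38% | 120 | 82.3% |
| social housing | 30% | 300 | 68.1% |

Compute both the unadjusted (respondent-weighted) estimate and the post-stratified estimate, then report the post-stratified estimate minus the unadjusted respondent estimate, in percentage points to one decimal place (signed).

+2.5 percentage points

Without adjustment, the pooled respondent share is:
  (420/840)×73.1 + (120/840)×82.3 + (300/840)×68.1 = 72.6286%
Post-stratifying to population shares instead:
  0.32×73.1 + 0.38×82.3 + 0.3×68.1 = 75.096%
Difference = 75.096 − 72.6286 = 2.4674 pp.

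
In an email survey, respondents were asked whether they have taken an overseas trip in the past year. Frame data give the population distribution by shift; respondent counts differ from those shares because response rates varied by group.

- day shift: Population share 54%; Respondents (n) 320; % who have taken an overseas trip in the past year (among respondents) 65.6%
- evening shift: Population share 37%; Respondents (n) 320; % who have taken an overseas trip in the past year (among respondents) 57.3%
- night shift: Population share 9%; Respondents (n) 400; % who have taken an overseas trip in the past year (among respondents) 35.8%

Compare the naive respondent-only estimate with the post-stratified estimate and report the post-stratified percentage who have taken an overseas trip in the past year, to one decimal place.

Naive respondent-only estimate (weights = respondent counts):
  (320/1040)×65.6 + (320/1040)×57.3 + (400/1040)×35.8 = 51.5846%
Post-stratifying to population shares instead:
  0.54×65.6 + 0.37×57.3 + 0.09×35.8 = 59.847%

59.8%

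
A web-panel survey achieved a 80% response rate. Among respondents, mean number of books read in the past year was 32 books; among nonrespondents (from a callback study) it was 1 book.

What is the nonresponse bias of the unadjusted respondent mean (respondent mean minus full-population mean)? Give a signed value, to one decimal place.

Nonresponse fraction = 1 − 0.8 = 0.2.
Bias = (nonresponse fraction) × (respondent mean − nonrespondent mean)
     = 0.2 × (32 − 1) = 0.2 × 31 = 6.2.

+6.2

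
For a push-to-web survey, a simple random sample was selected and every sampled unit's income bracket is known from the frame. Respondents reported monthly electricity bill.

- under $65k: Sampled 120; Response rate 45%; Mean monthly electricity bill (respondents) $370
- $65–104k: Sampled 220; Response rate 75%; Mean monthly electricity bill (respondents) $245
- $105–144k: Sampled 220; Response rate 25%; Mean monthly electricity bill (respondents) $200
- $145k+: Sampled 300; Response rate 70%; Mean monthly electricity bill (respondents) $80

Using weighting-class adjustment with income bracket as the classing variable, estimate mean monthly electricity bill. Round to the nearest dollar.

Inverse-response-rate weighting restores each class to its sampled count, so class totals weight by n_sampled:
  under $65k: 120 × 370 = 44,400
  $65–104k: 220 × 245 = 53,900
  $105–144k: 220 × 200 = 44,000
  $145k+: 300 × 80 = 24,000
Adjusted estimate = 166,300 / 860 = 193.372 → $193.

$193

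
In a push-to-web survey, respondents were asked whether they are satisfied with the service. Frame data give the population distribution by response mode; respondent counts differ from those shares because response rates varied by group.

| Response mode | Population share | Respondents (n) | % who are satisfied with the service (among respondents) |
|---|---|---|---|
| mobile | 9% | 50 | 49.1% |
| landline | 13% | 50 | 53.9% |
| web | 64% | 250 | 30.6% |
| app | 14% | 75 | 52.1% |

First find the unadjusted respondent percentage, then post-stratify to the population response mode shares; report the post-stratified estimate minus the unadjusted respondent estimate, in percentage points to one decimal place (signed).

Without adjustment, the pooled respondent share is:
  (50/425)×49.1 + (50/425)×53.9 + (250/425)×30.6 + (75/425)×52.1 = 39.3118%
Reweighting by population response mode shares:
  0.09×49.1 + 0.13×53.9 + 0.64×30.6 + 0.14×52.1 = 38.304%
Difference = 38.304 − 39.3118 = -1.0078 pp.

-1.0 percentage points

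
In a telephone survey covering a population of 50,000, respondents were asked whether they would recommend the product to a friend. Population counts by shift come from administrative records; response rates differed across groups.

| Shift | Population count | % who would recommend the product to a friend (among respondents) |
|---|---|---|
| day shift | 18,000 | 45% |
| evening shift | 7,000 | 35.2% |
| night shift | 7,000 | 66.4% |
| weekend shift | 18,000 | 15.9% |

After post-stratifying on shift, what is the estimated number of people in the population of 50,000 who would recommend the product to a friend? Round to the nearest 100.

18,100

Each cell contributes its population count × the respondent rate:
  day shift: 18,000 × 45% = 8100
  evening shift: 7,000 × 35.2% = 2464
  night shift: 7,000 × 66.4% = 4648
  weekend shift: 18,000 × 15.9% = 2862
Estimated total = 18,074 → 18,100.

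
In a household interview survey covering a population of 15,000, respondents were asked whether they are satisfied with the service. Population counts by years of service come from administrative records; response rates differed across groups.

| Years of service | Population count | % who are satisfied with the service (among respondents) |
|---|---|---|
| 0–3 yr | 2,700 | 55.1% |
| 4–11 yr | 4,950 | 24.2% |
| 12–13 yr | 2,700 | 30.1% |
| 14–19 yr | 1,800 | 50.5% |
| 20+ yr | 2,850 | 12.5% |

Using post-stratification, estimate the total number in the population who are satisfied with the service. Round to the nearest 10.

4,760

Each cell contributes its population count × the respondent rate:
  0–3 yr: 2,700 × 55.1% = 1487.7
  4–11 yr: 4,950 × 24.2% = 1197.9
  12–13 yr: 2,700 × 30.1% = 812.7
  14–19 yr: 1,800 × 50.5% = 909
  20+ yr: 2,850 × 12.5% = 356.25
Estimated total = 4763.55 → 4,760.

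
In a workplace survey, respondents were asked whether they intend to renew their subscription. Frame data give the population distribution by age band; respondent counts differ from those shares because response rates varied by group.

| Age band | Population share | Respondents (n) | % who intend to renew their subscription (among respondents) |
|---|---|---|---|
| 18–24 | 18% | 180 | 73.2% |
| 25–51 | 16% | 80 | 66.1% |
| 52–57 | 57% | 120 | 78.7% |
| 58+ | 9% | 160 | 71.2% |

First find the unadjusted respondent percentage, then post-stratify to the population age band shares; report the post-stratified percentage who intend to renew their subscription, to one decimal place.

75.0%

Unadjusted (pooled respondent) estimate weights by respondent counts:
  (180/540)×73.2 + (80/540)×66.1 + (120/540)×78.7 + (160/540)×71.2 = 72.7778%
Post-stratified estimate weights by population shares:
  0.18×73.2 + 0.16×66.1 + 0.57×78.7 + 0.09×71.2 = 75.019%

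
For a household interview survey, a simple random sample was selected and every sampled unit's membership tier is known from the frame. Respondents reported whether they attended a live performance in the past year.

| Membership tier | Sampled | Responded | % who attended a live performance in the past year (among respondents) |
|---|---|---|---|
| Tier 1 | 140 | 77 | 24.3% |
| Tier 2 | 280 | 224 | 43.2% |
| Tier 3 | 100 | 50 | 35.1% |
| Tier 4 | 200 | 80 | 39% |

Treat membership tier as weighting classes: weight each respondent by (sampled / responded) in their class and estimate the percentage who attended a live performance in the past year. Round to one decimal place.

Class response rates: Tier 1 77/140 = 55%, Tier 2 224/280 = 80%, Tier 3 50/100 = 50%, Tier 4 80/200 = 40%.
Weighting each respondent by the inverse class response rate inflates each class back to its sampled size, so the class weight is n_sampled:
  Tier 1: 140 × 24.3 = 3402
  Tier 2: 280 × 43.2 = 12,096
  Tier 3: 100 × 35.1 = 3510
  Tier 4: 200 × 39 = 7800
Adjusted estimate = 26,808 / 720 = 37.2333 → 37.2%.

37.2%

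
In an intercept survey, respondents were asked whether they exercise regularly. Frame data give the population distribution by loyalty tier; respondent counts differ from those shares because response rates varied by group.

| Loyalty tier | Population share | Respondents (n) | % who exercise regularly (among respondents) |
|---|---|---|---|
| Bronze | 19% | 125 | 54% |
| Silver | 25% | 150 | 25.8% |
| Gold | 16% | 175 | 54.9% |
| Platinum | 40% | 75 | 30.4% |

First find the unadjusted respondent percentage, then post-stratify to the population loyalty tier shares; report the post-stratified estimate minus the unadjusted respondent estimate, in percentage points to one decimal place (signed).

-5.2 percentage points

Unadjusted (pooled respondent) estimate weights by respondent counts:
  (125/525)×54 + (150/525)×25.8 + (175/525)×54.9 + (75/525)×30.4 = 42.8714%
Reweighting by population loyalty tier shares:
  0.19×54 + 0.25×25.8 + 0.16×54.9 + 0.4×30.4 = 37.654%
Difference = 37.654 − 42.8714 = -5.2174 pp.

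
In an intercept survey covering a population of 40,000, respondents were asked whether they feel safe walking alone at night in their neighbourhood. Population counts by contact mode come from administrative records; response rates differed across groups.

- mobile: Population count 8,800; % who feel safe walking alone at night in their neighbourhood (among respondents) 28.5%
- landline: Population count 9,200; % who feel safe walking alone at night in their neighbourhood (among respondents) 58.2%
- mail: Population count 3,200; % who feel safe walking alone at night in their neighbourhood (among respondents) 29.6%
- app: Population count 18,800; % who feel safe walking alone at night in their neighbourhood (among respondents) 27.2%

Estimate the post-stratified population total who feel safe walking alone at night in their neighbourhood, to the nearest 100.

13,900

Estimated count per cell = population count × respondent percentage:
  mobile: 8,800 × 28.5% = 2508
  landline: 9,200 × 58.2% = 5354.4
  mail: 3,200 × 29.6% = 947.2
  app: 18,800 × 27.2% = 5113.6
Estimated total = 13923.2 → 13,900.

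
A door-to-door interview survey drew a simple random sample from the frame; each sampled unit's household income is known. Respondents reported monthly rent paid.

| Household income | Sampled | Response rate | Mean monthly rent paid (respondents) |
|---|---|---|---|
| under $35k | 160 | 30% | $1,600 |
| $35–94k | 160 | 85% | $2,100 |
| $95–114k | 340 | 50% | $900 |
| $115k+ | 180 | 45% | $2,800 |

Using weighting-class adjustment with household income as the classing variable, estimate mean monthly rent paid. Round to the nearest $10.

Inverse-response-rate weighting restores each class to its sampled count, so class totals weight by n_sampled:
  under $35k: 160 × 1600 = 256,000
  $35–94k: 160 × 2100 = 336,000
  $95–114k: 340 × 900 = 306,000
  $115k+: 180 × 2800 = 504,000
Adjusted estimate = 1,402,000 / 840 = 1669.05 → $1,670.

$1,670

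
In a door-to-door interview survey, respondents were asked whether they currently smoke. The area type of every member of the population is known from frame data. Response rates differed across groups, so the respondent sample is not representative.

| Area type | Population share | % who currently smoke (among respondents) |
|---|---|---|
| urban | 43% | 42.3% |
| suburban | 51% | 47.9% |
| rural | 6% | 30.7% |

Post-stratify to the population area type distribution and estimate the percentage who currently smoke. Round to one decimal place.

Each cell contributes population-share × respondent value:
  urban: 0.43 × 42.3 = 18.189
  suburban: 0.51 × 47.9 = 24.429
  rural: 0.06 × 30.7 = 1.842
Post-stratified estimate = 44.46 → 44.5%.

44.5%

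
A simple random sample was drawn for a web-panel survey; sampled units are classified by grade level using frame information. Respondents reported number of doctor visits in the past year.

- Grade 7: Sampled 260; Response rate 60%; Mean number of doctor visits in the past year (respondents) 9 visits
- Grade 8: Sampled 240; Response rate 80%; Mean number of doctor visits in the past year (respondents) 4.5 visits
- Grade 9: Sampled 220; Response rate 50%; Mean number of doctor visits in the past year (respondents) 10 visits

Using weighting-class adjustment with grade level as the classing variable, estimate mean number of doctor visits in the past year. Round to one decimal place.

Weighting each respondent by the inverse class response rate inflates each class back to its sampled size, so the class weight is n_sampled:
  Grade 7: 260 × 9 = 2340
  Grade 8: 240 × 4.5 = 1080
  Grade 9: 220 × 10 = 2200
Adjusted estimate = 5620 / 720 = 7.80556 → 7.8.

7.8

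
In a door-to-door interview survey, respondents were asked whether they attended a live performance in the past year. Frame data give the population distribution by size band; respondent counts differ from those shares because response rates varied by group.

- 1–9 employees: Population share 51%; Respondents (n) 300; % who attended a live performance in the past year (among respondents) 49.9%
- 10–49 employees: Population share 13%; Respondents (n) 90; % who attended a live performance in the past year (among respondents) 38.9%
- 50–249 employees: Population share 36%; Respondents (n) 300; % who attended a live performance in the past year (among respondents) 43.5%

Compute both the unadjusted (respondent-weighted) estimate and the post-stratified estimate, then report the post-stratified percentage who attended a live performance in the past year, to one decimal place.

Unadjusted (pooled respondent) estimate weights by respondent counts:
  (300/690)×49.9 + (90/690)×38.9 + (300/690)×43.5 = 45.6826%
Post-stratifying to population shares instead:
  0.51×49.9 + 0.13×38.9 + 0.36×43.5 = 46.166%

46.2%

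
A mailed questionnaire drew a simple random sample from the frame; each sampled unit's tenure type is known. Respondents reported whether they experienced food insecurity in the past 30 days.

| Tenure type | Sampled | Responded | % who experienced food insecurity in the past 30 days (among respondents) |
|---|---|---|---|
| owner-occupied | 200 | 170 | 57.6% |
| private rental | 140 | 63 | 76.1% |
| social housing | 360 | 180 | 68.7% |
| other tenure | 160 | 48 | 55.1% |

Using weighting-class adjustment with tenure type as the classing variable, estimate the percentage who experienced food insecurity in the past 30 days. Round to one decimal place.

Response rates by class: owner-occupied 170/200 = 85%, private rental 63/140 = 45%, social housing 180/360 = 50%, other tenure 48/160 = 30%.
Inverse-response-rate weighting restores each class to its sampled count, so class totals weight by n_sampled:
  owner-occupied: 200 × 57.6 = 11,520
  private rental: 140 × 76.1 = 10,654
  social housing: 360 × 68.7 = 24,732
  other tenure: 160 × 55.1 = 8816
Adjusted estimate = 55,722 / 860 = 64.793 → 64.8%.

64.8%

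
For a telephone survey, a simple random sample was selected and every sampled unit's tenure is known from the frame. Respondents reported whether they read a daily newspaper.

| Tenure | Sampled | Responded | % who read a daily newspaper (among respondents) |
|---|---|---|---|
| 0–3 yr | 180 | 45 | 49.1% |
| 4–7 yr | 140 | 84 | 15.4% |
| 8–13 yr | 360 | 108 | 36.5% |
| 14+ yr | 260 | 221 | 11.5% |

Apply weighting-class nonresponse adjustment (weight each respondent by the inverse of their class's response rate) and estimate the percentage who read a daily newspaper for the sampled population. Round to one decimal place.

28.9%

Class response rates: 0–3 yr 45/180 = 25%, 4–7 yr 84/140 = 60%, 8–13 yr 108/360 = 30%, 14+ yr 221/260 = 85%.
Weighting each respondent by the inverse class response rate inflates each class back to its sampled size, so the class weight is n_sampled:
  0–3 yr: 180 × 49.1 = 8838
  4–7 yr: 140 × 15.4 = 2156
  8–13 yr: 360 × 36.5 = 13,140
  14+ yr: 260 × 11.5 = 2990
Adjusted estimate = 27,124 / 940 = 28.8553 → 28.9%.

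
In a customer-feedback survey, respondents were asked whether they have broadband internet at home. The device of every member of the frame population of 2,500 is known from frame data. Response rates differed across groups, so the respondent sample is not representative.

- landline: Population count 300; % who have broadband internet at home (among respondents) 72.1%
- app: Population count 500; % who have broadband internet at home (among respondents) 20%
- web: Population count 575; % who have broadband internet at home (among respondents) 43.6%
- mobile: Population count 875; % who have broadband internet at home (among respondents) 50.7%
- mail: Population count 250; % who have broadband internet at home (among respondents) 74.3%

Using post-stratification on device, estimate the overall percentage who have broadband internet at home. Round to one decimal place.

47.9%

Weight each group's respondent value by its population share:
  landline: (300/2,500) × 72.1 = 8.652
  app: (500/2,500) × 20 = 4
  web: (575/2,500) × 43.6 = 10.028
  mobile: (875/2,500) × 50.7 = 17.745
  mail: (250/2,500) × 74.3 = 7.43
Post-stratified estimate = 47.855 → 47.9%.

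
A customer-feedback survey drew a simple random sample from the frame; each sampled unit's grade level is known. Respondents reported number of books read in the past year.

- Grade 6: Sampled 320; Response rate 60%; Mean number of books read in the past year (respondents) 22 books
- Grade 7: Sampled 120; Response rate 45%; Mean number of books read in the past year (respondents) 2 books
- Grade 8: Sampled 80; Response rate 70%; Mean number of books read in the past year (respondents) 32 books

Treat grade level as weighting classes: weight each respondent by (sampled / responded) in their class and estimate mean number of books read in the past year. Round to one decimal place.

18.9

Each respondent's weight = sampled/responded in their class; summing within a class gives n_sampled, so:
  Grade 6: 320 × 22 = 7040
  Grade 7: 120 × 2 = 240
  Grade 8: 80 × 32 = 2560
Adjusted estimate = 9840 / 520 = 18.9231 → 18.9.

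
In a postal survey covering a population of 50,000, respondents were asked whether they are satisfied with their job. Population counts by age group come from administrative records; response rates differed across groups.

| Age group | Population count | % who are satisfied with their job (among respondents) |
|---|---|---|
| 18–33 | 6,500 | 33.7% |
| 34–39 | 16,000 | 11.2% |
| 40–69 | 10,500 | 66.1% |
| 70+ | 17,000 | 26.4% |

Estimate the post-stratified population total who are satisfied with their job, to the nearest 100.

15,400

Apply each group's respondent rate to its population count:
  18–33: 6,500 × 33.7% = 2190.5
  34–39: 16,000 × 11.2% = 1792
  40–69: 10,500 × 66.1% = 6940.5
  70+: 17,000 × 26.4% = 4488
Estimated total = 15,411 → 15,400.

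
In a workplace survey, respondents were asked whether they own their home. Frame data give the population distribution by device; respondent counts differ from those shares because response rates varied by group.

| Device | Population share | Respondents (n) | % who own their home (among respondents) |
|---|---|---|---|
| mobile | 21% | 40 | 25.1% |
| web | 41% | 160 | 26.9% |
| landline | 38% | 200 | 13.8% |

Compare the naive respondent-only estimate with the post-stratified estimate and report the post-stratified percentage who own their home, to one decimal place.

Without adjustment, the pooled respondent share is:
  (40/400)×25.1 + (160/400)×26.9 + (200/400)×13.8 = 20.17%
Post-stratifying to population shares instead:
  0.21×25.1 + 0.41×26.9 + 0.38×13.8 = 21.544%

21.5%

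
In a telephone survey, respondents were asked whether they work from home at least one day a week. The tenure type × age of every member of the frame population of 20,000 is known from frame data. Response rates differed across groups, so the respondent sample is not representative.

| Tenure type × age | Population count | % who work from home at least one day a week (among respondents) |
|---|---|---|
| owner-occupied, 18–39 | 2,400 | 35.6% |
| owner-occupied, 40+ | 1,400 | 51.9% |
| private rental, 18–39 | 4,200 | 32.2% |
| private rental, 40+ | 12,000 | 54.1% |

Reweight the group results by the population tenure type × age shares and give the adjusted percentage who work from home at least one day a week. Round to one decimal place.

47.1%

Weight each group's respondent value by its population share:
  owner-occupied, 18–39: (2,400/20,000) × 35.6 = 4.272
  owner-occupied, 40+: (1,400/20,000) × 51.9 = 3.633
  private rental, 18–39: (4,200/20,000) × 32.2 = 6.762
  private rental, 40+: (12,000/20,000) × 54.1 = 32.46
Post-stratified estimate = 47.127 → 47.1%.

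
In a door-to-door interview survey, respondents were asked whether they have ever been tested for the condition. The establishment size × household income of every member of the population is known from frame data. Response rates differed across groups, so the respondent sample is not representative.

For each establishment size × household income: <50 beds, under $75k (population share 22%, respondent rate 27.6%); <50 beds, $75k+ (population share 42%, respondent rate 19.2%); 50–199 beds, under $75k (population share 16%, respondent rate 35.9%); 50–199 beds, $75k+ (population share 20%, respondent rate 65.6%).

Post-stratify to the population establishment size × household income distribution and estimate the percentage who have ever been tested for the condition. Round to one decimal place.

Each cell contributes population-share × respondent value:
  <50 beds, under $75k: 0.22 × 27.6 = 6.072
  <50 beds, $75k+: 0.42 × 19.2 = 8.064
  50–199 beds, under $75k: 0.16 × 35.9 = 5.744
  50–199 beds, $75k+: 0.2 × 65.6 = 13.12
Post-stratified estimate = 33 → 33.0%.

33.0%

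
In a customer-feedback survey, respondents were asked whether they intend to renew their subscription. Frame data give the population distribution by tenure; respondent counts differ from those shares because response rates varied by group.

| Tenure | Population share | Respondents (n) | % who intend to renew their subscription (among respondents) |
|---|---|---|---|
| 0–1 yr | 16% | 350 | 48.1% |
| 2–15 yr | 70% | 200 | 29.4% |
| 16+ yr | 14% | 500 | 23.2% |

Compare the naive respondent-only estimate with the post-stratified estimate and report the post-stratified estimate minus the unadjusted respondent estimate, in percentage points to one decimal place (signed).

Naive respondent-only estimate (weights = respondent counts):
  (350/1050)×48.1 + (200/1050)×29.4 + (500/1050)×23.2 = 32.681%
Post-stratifying to population shares instead:
  0.16×48.1 + 0.7×29.4 + 0.14×23.2 = 31.524%
Difference = 31.524 − 32.681 = -1.157 pp.

-1.2 percentage points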